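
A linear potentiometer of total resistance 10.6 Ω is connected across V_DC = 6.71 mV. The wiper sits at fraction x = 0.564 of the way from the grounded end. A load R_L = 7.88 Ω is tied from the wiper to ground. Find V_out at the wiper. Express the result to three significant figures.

Split the track: R_lower = x·R_p = 5.978 Ω, R_upper = (1−x)·R_p = 4.622 Ω.
R_L loads the lower segment: effective lower R = 3.399 Ω.
Then V_out = V_DC · 3.399/(4.622 + 3.399) = 2.844 mV.

V_out ≈ 2.84 mV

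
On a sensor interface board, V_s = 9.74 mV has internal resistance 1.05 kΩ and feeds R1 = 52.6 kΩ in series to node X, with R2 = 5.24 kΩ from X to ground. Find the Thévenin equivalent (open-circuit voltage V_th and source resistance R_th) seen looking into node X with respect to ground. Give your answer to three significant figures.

V_th ≈ 0.867 mV, R_th ≈ 4.77 kΩ

R1' = 1.05 + 52.6 = 53.65 kΩ (source resistance + R1).
With X open, the divider is unloaded: V_th = 9.74 × 5.24/58.89 = 0.8667 mV.
Zeroing V_s shorts the top of R1' to ground, so R_th = R1' ‖ R2 = 4.774 kΩ.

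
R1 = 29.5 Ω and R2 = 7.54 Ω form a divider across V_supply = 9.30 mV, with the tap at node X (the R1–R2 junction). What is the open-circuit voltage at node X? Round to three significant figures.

Open-circuit (no load on X): V_th = V_supply · R2/(R1 + R2) = 9.30 × 7.54/(29.50 + 7.54) = 1.893 mV.

V_th ≈ 1.89 mV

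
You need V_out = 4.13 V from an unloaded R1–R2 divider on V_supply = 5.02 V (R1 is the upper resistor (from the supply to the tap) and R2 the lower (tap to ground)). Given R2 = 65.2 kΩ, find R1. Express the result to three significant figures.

R1 ≈ 14.1 kΩ

The divider ratio is R2/(R1+R2) = 4.13/5.02 = 0.8227.
Rearranging, R1 = R2·(1−k)/k = 65.2 × 0.2155 = 14.05 kΩ.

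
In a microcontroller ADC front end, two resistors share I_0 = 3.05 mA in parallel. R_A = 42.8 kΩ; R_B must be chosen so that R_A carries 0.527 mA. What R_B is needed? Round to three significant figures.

R_B ≈ 8.94 kΩ

In a two-way split, I_A/I_0 = R_B/(R_A + R_B).
With f = 0.1728, R_B = R_A · f/(1−f) = 42.8 × 0.2089 = 8.940 kΩ.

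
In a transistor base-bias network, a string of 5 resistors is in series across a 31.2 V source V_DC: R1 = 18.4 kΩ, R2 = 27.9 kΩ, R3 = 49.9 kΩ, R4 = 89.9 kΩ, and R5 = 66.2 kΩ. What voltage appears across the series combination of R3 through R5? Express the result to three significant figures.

Series total: ΣR = 18.4 + 27.9 + 49.9 + 89.9 + 66.2 = 252.3 kΩ.
R_{R3..R5} = 49.9 + 89.9 + 66.2 = 206.0 kΩ.
V = V_DC · R/ΣR = 31.2 × 0.8165 = 25.47 V.

V ≈ 25.5 V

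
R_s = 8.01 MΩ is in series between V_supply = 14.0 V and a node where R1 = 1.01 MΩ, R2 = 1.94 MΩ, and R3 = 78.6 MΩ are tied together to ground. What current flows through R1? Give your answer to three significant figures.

Equivalent of the parallel group: R_p = 0.6586 MΩ.
Node voltage V_A = V_supply · R_p/(R_s + R_p) = 14.0 × 0.07598 = 1.064 V.
I(R1) = V_A / R1 = 1.064/1.01 = 1.053 µA.
(Equivalently: I_total = 1.615 µA, then current-divider fraction G_k/ΣG = 0.6521.)

I ≈ 1.05 µA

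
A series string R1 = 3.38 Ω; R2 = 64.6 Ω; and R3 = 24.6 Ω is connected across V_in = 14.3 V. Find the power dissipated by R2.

ΣR = 92.58 Ω → I = 14.3/92.58 = 0.1545 A.
V(R2) = I·R = 9.978 V; P = V·I = 9.978 × 0.1545 = 1.541 W.

P ≈ 1.54 W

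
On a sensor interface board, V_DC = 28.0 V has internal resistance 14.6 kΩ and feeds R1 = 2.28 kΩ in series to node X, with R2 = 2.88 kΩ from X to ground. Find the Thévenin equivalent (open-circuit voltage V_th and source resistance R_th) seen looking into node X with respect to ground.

R1' = 14.6 + 2.28 = 16.88 kΩ (source resistance + R1).
Open-circuit (no load on X): V_th = V_DC · R2/(R1' + R2) = 28.0 × 2.88/(16.88 + 2.88) = 4.081 V.
Zeroing V_DC shorts the top of R1' to ground, so R_th = R1' ‖ R2 = 2.460 kΩ.

V_th ≈ 4.08 V, R_th ≈ 2.46 kΩ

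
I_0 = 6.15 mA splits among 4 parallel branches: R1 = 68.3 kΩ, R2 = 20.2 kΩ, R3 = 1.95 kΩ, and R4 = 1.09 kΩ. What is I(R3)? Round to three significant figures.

I ≈ 2.11 mA

Total conductance ΣG = 1/68.3 + 1/20.2 + 1/1.95 + 1/1.09 = 1.494 (units of 1/kΩ).
Current divider: I(R3) = I_0 · G_k/ΣG = 6.15 × (0.5128/1.494) = 6.15 × 0.3432 = 2.110 mA.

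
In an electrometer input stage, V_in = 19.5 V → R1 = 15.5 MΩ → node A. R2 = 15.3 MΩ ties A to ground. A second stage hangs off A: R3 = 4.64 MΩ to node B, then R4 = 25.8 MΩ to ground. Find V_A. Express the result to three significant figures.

Looking into the second stage from A: R3 + R4 = 30.44 MΩ appears in parallel with R2.
Effective lower resistance at A: R2 ‖ 30.44 = 10.18 MΩ.
First divider: V_A = V_in · 10.18/(15.5 + 10.18) = 7.731 V.

V_A ≈ 7.73 V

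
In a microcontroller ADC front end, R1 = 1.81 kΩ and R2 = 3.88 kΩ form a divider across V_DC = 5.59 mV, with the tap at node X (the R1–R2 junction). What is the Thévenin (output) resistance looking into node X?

R_th ≈ 1.23 kΩ

With V_DC suppressed (replaced by a short), R_th = R1 ‖ R2 = (1.810 × 3.88)/(1.810 + 3.88) = 1.234 kΩ.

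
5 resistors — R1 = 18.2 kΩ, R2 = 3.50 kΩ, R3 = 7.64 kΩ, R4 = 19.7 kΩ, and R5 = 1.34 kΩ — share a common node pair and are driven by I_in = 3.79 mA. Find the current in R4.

I ≈ 0.152 mA

Conductances: ΣG = 1/18.2 + 1/3.50 + 1/7.64 + 1/19.7 + 1/1.34 = 1.269 (1/kΩ).
Current divider: I(R4) = I_in · G_k/ΣG = 3.79 × (0.05076/1.269) = 3.79 × 0.04001 = 0.1517 mA.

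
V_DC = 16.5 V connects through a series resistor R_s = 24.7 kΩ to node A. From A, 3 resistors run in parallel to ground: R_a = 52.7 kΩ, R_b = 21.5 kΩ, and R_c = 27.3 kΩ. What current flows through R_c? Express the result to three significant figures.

Equivalent of the parallel group: R_p = 9.793 kΩ.
V_A by voltage divider: V_A = 16.5 × 9.793/(24.7 + 9.793) = 4.684 V.
Branch current I = V_A/R_c = 4.684/27.3 = 0.1716 mA.

I ≈ 0.172 mA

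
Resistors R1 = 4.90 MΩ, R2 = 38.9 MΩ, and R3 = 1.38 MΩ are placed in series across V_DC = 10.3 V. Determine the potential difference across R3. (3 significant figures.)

Series total: ΣR = 4.90 + 38.9 + 1.38 = 45.18 MΩ.
V = V_DC · R/ΣR = 10.3 × 0.03054 = 0.3146 V.

V ≈ 0.315 V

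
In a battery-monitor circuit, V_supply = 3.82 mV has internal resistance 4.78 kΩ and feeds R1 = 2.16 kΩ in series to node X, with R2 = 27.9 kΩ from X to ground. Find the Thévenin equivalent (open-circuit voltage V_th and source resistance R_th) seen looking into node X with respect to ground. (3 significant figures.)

R1' = 4.78 + 2.16 = 6.940 kΩ (source resistance + R1).
V_th is the unloaded tap voltage: V_supply · R2/(R1'+R2) = 3.82 × 0.8008 = 3.059 mV.
With V_supply suppressed (replaced by a short), R_th = R1' ‖ R2 = (6.940 × 27.9)/(6.940 + 27.9) = 5.558 kΩ.

V_th ≈ 3.06 mV, R_th ≈ 5.56 kΩ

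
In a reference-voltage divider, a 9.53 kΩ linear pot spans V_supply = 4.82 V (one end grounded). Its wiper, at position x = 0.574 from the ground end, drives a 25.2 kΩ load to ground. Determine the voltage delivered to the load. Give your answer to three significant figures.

The pot divides into 4.060 kΩ above the wiper and 5.470 kΩ below.
R_L loads the lower segment: effective lower R = 4.495 kΩ.
Loaded-divider output: V_out = 4.82 × 0.5254 = 2.532 V.

V_out ≈ 2.53 V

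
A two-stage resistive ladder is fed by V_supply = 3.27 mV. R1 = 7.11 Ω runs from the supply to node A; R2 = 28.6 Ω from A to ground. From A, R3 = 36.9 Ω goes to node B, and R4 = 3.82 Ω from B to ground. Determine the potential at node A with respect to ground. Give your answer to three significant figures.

The second stage (R3 + R4 = 40.72 Ω) loads node A in parallel with R2.
Effective lower resistance at A: R2 ‖ 40.72 = 16.80 Ω.
So V_A = 3.27 × 0.7026 = 2.298 mV.

V_A ≈ 2.30 mV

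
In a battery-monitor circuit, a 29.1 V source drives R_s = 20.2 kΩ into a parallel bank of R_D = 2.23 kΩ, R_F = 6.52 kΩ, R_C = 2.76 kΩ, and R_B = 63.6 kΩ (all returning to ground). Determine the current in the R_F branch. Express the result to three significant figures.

I ≈ 0.215 mA

Combine the parallel branches: R_p = (1/2.23 + 1/6.52 + 1/2.76 + 1/63.6)⁻¹ = 1.021 kΩ.
Node voltage V_A = V_s · R_p/(R_s + R_p) = 29.1 × 0.04809 = 1.400 V.
Branch current I = V_A/R_F = 1.400/6.52 = 0.2146 mA.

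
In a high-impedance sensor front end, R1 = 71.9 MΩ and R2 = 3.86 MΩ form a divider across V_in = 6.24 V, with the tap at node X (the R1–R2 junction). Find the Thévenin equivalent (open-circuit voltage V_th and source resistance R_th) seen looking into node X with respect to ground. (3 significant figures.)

With X open, the divider is unloaded: V_th = 6.24 × 3.86/75.76 = 0.3179 V.
Looking into X with the source shorted: R_th = R1·R2/(R1+R2) = 71.90 × 3.86/75.76 = 3.663 MΩ.

V_th ≈ 0.318 V, R_th ≈ 3.66 MΩ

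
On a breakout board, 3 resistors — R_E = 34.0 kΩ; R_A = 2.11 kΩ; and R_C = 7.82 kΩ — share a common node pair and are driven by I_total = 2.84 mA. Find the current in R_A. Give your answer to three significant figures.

I ≈ 2.13 mA

Conductances: ΣG = 1/34.0 + 1/2.11 + 1/7.82 = 0.6312 (1/kΩ).
By the current-divider rule, I = I_total · G_k/ΣG = 2.84 × 0.7508 = 2.132 mA.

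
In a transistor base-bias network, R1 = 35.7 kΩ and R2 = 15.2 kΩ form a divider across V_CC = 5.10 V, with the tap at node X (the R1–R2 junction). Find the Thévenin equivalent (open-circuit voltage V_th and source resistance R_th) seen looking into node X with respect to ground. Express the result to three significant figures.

With X open, the divider is unloaded: V_th = 5.10 × 15.2/50.90 = 1.523 V.
With V_CC suppressed (replaced by a short), R_th = R1 ‖ R2 = (35.70 × 15.2)/(35.70 + 15.2) = 10.66 kΩ.

V_th ≈ 1.52 V, R_th ≈ 10.7 kΩ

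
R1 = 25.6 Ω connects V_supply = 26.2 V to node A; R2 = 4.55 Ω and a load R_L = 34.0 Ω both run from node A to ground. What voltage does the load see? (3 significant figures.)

First combine the lower leg with the load: R2 ‖ R_L = 4.013 Ω.
Then V_out = V_supply · R2'/(R1 + R2') = 26.2 × 4.013/29.61 = 3.550 V.
(Unloaded it would be 3.95 V; the load pulls it down.)

V_out ≈ 3.55 V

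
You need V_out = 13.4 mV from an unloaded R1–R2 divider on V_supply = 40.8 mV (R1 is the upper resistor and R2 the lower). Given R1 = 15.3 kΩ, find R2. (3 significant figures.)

Required fraction k = V_out/V_supply = 0.3284.
So R2 = R1 · V_out/(V_supply − V_out) = 15.3 × 13.4/(40.8 − 13.4) = 15.3 × 0.4891 = 7.482 kΩ.

R2 ≈ 7.48 kΩ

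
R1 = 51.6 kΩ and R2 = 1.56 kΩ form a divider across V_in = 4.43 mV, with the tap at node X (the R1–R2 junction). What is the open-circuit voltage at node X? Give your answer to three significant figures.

V_th ≈ 0.130 mV

With X open, the divider is unloaded: V_th = 4.43 × 1.56/53.16 = 0.1300 mV.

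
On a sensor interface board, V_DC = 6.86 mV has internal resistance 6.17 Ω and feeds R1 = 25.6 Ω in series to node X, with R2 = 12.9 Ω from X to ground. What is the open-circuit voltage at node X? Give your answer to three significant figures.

R1' = 6.17 + 25.6 = 31.77 Ω (source resistance + R1).
Open-circuit (no load on X): V_th = V_DC · R2/(R1' + R2) = 6.86 × 12.9/(31.77 + 12.9) = 1.981 mV.

V_th ≈ 1.98 mV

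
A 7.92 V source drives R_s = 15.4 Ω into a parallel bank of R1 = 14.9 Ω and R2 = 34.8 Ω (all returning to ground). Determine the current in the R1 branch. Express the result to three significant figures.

Combine the parallel branches: R_p = (1/14.9 + 1/34.8)⁻¹ = 10.43 Ω.
Node voltage V_A = V_supply · R_p/(R_s + R_p) = 7.92 × 0.4039 = 3.199 V.
I(R1) = V_A / R1 = 3.199/14.9 = 0.2147 A.

I ≈ 0.215 A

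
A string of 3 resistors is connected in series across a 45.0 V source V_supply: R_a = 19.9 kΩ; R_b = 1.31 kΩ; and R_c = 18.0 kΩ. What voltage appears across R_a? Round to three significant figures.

V ≈ 22.8 V

Total series resistance ΣR = 19.9 + 1.31 + 18.0 = 39.21 kΩ.
V = V_supply · R/ΣR = 45.0 × 0.5075 = 22.84 V.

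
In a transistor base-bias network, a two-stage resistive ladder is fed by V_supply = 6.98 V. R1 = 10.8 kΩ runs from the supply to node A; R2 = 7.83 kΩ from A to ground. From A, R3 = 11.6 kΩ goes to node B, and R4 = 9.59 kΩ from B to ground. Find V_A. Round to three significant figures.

V_A ≈ 2.42 V

Looking into the second stage from A: R3 + R4 = 21.19 kΩ appears in parallel with R2.
R2 ‖ (R3+R4) = 5.717 kΩ.
V_A = 6.98 × 5.717/(10.8 + 5.717) = 2.416 V.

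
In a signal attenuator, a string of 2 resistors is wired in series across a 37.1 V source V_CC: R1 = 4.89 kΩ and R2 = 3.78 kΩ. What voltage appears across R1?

V ≈ 20.9 V

ΣR = 4.89 + 3.78 = 8.670 kΩ.
By the voltage-divider rule, V = 37.1 × 4.890/8.670 = 20.92 V.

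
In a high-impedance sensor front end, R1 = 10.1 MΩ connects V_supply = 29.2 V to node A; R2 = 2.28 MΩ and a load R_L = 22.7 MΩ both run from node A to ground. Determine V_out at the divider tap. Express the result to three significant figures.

First combine the lower leg with the load: R2 ‖ R_L = 2.072 MΩ.
Then V_out = V_supply · R2'/(R1 + R2') = 29.2 × 2.072/12.17 = 4.970 V.

V_out ≈ 4.97 V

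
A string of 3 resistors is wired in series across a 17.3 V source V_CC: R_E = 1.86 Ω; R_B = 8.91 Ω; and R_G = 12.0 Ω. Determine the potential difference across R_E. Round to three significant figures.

ΣR = 1.86 + 8.91 + 12.0 = 22.77 Ω.
By the voltage-divider rule, V = 17.3 × 1.860/22.77 = 1.413 V.

V ≈ 1.41 V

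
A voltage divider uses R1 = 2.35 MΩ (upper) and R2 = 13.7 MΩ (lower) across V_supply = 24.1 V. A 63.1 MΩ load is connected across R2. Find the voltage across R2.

V_out ≈ 19.9 V

The load sits in parallel with R2, giving an effective lower resistance R2' = R2·R_L/(R2+R_L) = 11.26 MΩ.
Then V_out = V_supply · R2'/(R1 + R2') = 24.1 × 11.26/13.61 = 19.94 V.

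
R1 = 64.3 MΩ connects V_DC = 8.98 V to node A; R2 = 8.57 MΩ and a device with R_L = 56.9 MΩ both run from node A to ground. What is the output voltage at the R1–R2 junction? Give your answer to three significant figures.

V_out ≈ 0.932 V

The load sits in parallel with R2, giving an effective lower resistance R2' = R2·R_L/(R2+R_L) = 7.448 MΩ.
Now apply the divider: V_out = 8.98 × 0.1038 = 0.9322 V.
(Unloaded it would be 1.06 V; the load pulls it down.)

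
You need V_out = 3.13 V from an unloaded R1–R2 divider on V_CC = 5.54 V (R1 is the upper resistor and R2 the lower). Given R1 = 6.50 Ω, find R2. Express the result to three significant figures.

The divider ratio is R2/(R1+R2) = 3.13/5.54 = 0.5650.
Rearranging, R2 = R1·k/(1−k) = 6.50 × 1.299 = 8.442 Ω.

R2 ≈ 8.44 Ω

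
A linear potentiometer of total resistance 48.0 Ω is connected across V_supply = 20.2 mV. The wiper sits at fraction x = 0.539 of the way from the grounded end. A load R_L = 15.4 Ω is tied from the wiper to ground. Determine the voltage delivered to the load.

Split the track: R_lower = x·R_p = 25.87 Ω, R_upper = (1−x)·R_p = 22.13 Ω.
(x·R_p) ‖ R_L = 9.654 Ω.
V_out = 20.2 × 9.654/(22.13 + 9.654) = 6.136 mV.
(Unloaded: V_out = x·V_supply = 10.9 mV.)

V_out ≈ 6.14 mV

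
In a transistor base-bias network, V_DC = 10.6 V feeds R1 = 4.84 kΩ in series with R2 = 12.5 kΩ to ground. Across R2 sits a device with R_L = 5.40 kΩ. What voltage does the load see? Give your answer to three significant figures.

R2 ‖ R_L = (12.5 × 5.40)/(12.5 + 5.40) = 3.771 kΩ.
Then V_out = V_DC · R2'/(R1 + R2') = 10.6 × 3.771/8.611 = 4.642 V.

V_out ≈ 4.64 V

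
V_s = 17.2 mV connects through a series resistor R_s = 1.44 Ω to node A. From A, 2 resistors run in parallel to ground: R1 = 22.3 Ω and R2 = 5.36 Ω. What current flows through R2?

Equivalent of the parallel group: R_p = 4.321 Ω.
V_A by voltage divider: V_A = 17.2 × 4.321/(1.44 + 4.321) = 12.90 mV.
Branch current I = V_A/R2 = 12.90/5.36 = 2.407 mA.
(Check via current divider: I_total = 2.985 mA; share G_k/ΣG = 0.8062 → same result.)

I ≈ 2.41 mA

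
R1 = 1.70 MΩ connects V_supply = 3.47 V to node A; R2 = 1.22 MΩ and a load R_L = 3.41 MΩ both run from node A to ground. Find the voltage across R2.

V_out ≈ 1.20 V

First combine the lower leg with the load: R2 ‖ R_L = 0.8985 MΩ.
Now apply the divider: V_out = 3.47 × 0.3458 = 1.200 V.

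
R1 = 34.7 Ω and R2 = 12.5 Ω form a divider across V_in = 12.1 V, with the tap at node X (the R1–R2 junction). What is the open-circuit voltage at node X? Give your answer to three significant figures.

With X open, the divider is unloaded: V_th = 12.1 × 12.5/47.20 = 3.204 V.

V_th ≈ 3.20 V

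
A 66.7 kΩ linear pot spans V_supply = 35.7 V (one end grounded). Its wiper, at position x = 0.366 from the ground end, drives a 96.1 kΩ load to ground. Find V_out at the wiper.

The pot divides into 42.29 kΩ above the wiper and 24.41 kΩ below.
Lower segment in parallel with the load: 24.41 ‖ 96.1 = 19.47 kΩ.
Then V_out = V_supply · 19.47/(42.29 + 19.47) = 11.25 V.

V_out ≈ 11.3 V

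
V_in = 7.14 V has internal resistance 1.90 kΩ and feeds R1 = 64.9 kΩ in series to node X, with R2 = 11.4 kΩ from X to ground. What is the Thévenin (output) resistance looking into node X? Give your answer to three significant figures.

R_th ≈ 9.74 kΩ

R1' = 1.90 + 64.9 = 66.80 kΩ (source resistance + R1).
Looking into X with the source shorted: R_th = R1'·R2/(R1'+R2) = 66.80 × 11.4/78.20 = 9.738 kΩ.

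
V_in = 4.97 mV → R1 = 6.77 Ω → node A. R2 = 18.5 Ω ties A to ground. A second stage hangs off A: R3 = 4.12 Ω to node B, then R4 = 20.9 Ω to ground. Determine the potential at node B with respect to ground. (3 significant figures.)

V_B ≈ 2.54 mV

Node A sees R2 in parallel with the series input of stage 2, R3 + R4 = 25.02 Ω.
R2 ‖ (R3+R4) = 10.64 Ω.
V_A = 4.97 × 10.64/(6.77 + 10.64) = 3.037 mV.
Stage 2 is unloaded, so V_B = V_A · R4/(R3+R4) = 3.037 × 20.9/25.02 = 2.537 mV.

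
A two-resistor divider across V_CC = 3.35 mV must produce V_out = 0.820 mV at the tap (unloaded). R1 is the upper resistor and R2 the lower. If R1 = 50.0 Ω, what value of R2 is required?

R2 ≈ 16.2 Ω

V_out/V_CC = R2/(R1+R2) = 0.2448.
Rearranging, R2 = R1·k/(1−k) = 50.0 × 0.3241 = 16.21 Ω.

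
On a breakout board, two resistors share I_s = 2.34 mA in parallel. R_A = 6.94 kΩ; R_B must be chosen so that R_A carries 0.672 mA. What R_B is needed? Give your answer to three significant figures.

R_B ≈ 2.80 kΩ

In a two-way split, I_A/I_s = R_B/(R_A + R_B).
With f = 0.2872, R_B = R_A · f/(1−f) = 6.94 × 0.4029 = 2.796 kΩ.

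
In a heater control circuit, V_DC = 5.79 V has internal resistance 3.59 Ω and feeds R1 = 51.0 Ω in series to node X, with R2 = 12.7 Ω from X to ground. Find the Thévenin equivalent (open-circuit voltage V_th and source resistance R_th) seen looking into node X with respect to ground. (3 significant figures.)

V_th ≈ 1.09 V, R_th ≈ 10.3 Ω

R1' = 3.59 + 51.0 = 54.59 Ω (source resistance + R1).
V_th is the unloaded tap voltage: V_DC · R2/(R1'+R2) = 5.79 × 0.1887 = 1.093 V.
Zeroing V_DC shorts the top of R1' to ground, so R_th = R1' ‖ R2 = 10.30 Ω.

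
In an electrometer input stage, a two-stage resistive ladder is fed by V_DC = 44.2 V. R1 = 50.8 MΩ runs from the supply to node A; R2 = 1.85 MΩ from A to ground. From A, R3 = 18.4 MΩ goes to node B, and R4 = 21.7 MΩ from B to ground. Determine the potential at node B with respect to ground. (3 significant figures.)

The second stage (R3 + R4 = 40.10 MΩ) loads node A in parallel with R2.
Effective lower resistance at A: R2 ‖ 40.10 = 1.768 MΩ.
First divider: V_A = V_DC · 1.768/(50.8 + 1.768) = 1.487 V.
Then the unloaded second divider: V_B = V_A × R4/(R3+R4) = 1.487 × 0.5411 = 0.8046 V.

V_B ≈ 0.805 V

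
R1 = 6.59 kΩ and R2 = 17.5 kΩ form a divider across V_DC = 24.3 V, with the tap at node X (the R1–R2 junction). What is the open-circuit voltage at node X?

Open-circuit (no load on X): V_th = V_DC · R2/(R1 + R2) = 24.3 × 17.5/(6.590 + 17.5) = 17.65 V.

V_th ≈ 17.7 V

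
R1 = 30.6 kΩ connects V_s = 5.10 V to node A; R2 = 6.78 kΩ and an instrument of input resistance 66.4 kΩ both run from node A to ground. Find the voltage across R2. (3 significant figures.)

R2 ‖ R_L = (6.78 × 66.4)/(6.78 + 66.4) = 6.152 kΩ.
Voltage divider with the loaded lower leg: V_out = 5.10 × 6.152/(30.6 + 6.152) = 5.10 × 0.1674 = 0.8537 V.

V_out ≈ 0.854 V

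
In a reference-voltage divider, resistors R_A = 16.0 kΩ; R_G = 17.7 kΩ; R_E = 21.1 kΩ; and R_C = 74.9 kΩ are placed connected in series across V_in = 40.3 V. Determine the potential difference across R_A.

Total series resistance ΣR = 16.0 + 17.7 + 21.1 + 74.9 = 129.7 kΩ.
By the voltage-divider rule, V = 40.3 × 16.00/129.7 = 4.971 V.

V ≈ 4.97 V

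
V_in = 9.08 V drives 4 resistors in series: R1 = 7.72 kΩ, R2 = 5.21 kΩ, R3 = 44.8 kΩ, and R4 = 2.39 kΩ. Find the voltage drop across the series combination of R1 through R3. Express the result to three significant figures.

ΣR = 7.72 + 5.21 + 44.8 + 2.39 = 60.12 kΩ.
R_{R1..R3} = 7.72 + 5.21 + 44.8 = 57.73 kΩ.
By the voltage-divider rule, V = 9.08 × 57.73/60.12 = 8.719 V.

V ≈ 8.72 V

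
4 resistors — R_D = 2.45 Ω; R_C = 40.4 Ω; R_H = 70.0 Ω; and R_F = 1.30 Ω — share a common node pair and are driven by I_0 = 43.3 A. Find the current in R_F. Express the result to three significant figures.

I ≈ 27.4 A

Total conductance ΣG = 1/2.45 + 1/40.4 + 1/70.0 + 1/1.30 = 1.216 (units of 1/Ω).
R_F takes the fraction G_k/ΣG = 0.7692/1.216 = 0.6324, so I = 43.3 × 0.6324 = 27.38 A.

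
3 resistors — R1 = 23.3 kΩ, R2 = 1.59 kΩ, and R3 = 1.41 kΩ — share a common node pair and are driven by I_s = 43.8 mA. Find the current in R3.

Total conductance ΣG = 1/23.3 + 1/1.59 + 1/1.41 = 1.381 (units of 1/kΩ).
R3 takes the fraction G_k/ΣG = 0.7092/1.381 = 0.5135, so I = 43.8 × 0.5135 = 22.49 mA.

I ≈ 22.5 mA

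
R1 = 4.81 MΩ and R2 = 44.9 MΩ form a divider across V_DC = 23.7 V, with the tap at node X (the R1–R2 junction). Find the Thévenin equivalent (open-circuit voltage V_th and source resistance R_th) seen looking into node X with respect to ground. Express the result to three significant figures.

Open-circuit (no load on X): V_th = V_DC · R2/(R1 + R2) = 23.7 × 44.9/(4.810 + 44.9) = 21.41 V.
With V_DC suppressed (replaced by a short), R_th = R1 ‖ R2 = (4.810 × 44.9)/(4.810 + 44.9) = 4.345 MΩ.

V_th ≈ 21.4 V, R_th ≈ 4.34 MΩ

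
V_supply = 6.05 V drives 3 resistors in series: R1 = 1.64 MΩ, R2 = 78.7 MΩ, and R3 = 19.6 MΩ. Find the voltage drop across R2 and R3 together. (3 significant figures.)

V ≈ 5.95 V

Total series resistance ΣR = 1.64 + 78.7 + 19.6 = 99.94 MΩ.
R_{R2..R3} = 78.7 + 19.6 = 98.30 MΩ.
By the voltage-divider rule, V = 6.05 × 98.30/99.94 = 5.951 V.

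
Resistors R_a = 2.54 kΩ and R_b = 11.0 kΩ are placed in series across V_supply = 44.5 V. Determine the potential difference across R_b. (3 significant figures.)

ΣR = 2.54 + 11.0 = 13.54 kΩ.
V = V_supply · R/ΣR = 44.5 × 0.8124 = 36.15 V.

V ≈ 36.2 V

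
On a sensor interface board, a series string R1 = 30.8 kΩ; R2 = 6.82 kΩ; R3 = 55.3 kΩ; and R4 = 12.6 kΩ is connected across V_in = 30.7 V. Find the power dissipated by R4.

The common current is I = 30.7/105.5 = 0.2909 mA.
V(R4) = I·R = 3.666 V; P = V·I = 3.666 × 0.2909 = 1.067 mW.

P ≈ 1.07 mW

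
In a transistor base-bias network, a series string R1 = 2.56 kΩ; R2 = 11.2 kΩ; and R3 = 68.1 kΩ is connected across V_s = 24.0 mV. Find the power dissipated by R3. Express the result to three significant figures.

P ≈ 5.85 nW

The common current is I = 24.0/81.86 = 0.2932 µA.
V(R3) = I·R = 19.97 mV; P = V·I = 19.97 × 0.2932 = 5.854 nW.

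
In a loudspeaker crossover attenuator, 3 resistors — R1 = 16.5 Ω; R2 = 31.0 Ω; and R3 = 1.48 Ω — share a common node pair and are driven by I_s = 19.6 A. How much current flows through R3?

I ≈ 17.2 A

Conductances: ΣG = 1/16.5 + 1/31.0 + 1/1.48 = 0.7685 (1/Ω).
Current divider: I(R3) = I_s · G_k/ΣG = 19.6 × (0.6757/0.7685) = 19.6 × 0.8792 = 17.23 A.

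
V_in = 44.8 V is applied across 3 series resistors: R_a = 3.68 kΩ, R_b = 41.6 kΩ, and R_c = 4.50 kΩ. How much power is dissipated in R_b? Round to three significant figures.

P ≈ 33.7 mW

The common current is I = 44.8/49.78 = 0.9000 mA.
P(R_b) = I²·R_b = (0.9000)² × 41.6 = 33.69 mW.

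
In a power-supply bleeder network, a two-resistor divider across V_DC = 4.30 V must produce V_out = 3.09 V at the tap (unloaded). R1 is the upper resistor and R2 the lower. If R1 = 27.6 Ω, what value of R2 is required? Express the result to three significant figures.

R2 ≈ 70.5 Ω

Required fraction k = V_out/V_DC = 0.7186.
So R2 = R1 · V_out/(V_DC − V_out) = 27.6 × 3.09/(4.30 − 3.09) = 27.6 × 2.554 = 70.48 Ω.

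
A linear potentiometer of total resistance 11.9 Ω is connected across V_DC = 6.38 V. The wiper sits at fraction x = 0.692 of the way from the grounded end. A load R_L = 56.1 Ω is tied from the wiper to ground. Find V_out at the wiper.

Split the track: R_lower = x·R_p = 8.235 Ω, R_upper = (1−x)·R_p = 3.665 Ω.
(x·R_p) ‖ R_L = 7.181 Ω.
Loaded-divider output: V_out = 6.38 × 0.6621 = 4.224 V.
(Unloaded: V_out = x·V_DC = 4.41 V.)

V_out ≈ 4.22 V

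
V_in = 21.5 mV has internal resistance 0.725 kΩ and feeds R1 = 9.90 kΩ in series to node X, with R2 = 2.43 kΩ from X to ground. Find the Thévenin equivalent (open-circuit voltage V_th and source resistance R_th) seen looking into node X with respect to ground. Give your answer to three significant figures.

V_th ≈ 4.00 mV, R_th ≈ 1.98 kΩ

R1' = 0.725 + 9.90 = 10.62 kΩ (source resistance + R1).
V_th is the unloaded tap voltage: V_in · R2/(R1'+R2) = 21.5 × 0.1861 = 4.002 mV.
Zeroing V_in shorts the top of R1' to ground, so R_th = R1' ‖ R2 = 1.978 kΩ.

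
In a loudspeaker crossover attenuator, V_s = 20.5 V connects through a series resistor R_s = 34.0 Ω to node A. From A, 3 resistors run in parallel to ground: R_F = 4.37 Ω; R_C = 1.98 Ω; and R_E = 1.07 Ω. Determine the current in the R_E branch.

I ≈ 0.332 A

Equivalent of the parallel group: R_p = 0.5994 Ω.
V_A by voltage divider: V_A = 20.5 × 0.5994/(34.0 + 0.5994) = 0.3551 V.
I(R_E) = V_A / R_E = 0.3551/1.07 = 0.3319 A.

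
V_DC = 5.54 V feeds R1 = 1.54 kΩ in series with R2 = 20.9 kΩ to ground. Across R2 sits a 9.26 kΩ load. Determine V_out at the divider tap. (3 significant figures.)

V_out ≈ 4.47 V

First combine the lower leg with the load: R2 ‖ R_L = 6.417 kΩ.
Voltage divider with the loaded lower leg: V_out = 5.54 × 6.417/(1.54 + 6.417) = 5.54 × 0.8065 = 4.468 V.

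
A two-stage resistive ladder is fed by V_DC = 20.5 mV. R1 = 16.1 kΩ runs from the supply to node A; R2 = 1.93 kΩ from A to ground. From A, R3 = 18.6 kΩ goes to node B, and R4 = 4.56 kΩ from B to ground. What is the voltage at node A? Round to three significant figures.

Looking into the second stage from A: R3 + R4 = 23.16 kΩ appears in parallel with R2.
R2 ‖ (R3+R4) = 1.782 kΩ.
So V_A = 20.5 × 0.09963 = 2.042 mV.

V_A ≈ 2.04 mV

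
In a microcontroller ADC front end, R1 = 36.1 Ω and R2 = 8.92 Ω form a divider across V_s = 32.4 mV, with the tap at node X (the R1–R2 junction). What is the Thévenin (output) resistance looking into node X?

Zeroing V_s shorts the top of R1 to ground, so R_th = R1 ‖ R2 = 7.153 Ω.

R_th ≈ 7.15 Ω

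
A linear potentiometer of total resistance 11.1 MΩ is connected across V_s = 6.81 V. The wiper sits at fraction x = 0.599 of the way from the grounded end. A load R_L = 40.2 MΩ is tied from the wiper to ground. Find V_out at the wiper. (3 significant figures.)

V_out ≈ 3.83 V

Split the track: R_lower = x·R_p = 6.649 MΩ, R_upper = (1−x)·R_p = 4.451 MΩ.
(x·R_p) ‖ R_L = 5.705 MΩ.
Then V_out = V_s · 5.705/(4.451 + 5.705) = 3.825 V.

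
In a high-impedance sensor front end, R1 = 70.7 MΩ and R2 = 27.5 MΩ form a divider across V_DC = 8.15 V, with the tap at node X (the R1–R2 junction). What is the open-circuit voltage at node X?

With X open, the divider is unloaded: V_th = 8.15 × 27.5/98.20 = 2.282 V.

V_th ≈ 2.28 V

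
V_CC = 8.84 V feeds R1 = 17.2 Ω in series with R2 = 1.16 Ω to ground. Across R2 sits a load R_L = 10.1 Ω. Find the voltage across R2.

The load sits in parallel with R2, giving an effective lower resistance R2' = R2·R_L/(R2+R_L) = 1.040 Ω.
Then V_out = V_CC · R2'/(R1 + R2') = 8.84 × 1.040/18.24 = 0.5043 V.

V_out ≈ 0.504 V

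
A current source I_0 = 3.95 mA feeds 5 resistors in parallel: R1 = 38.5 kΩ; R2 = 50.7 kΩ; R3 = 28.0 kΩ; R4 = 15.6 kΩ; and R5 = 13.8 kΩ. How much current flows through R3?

Total conductance ΣG = 1/38.5 + 1/50.7 + 1/28.0 + 1/15.6 + 1/13.8 = 0.2180 (units of 1/kΩ).
Current divider: I(R3) = I_0 · G_k/ΣG = 3.95 × (0.03571/0.2180) = 3.95 × 0.1638 = 0.6472 mA.

I ≈ 0.647 mA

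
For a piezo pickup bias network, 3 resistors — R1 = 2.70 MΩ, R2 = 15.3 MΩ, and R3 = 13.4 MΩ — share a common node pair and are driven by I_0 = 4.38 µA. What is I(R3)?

I ≈ 0.640 µA

Conductances: ΣG = 1/2.70 + 1/15.3 + 1/13.4 = 0.5104 (1/MΩ).
R3 takes the fraction G_k/ΣG = 0.07463/0.5104 = 0.1462, so I = 4.38 × 0.1462 = 0.6405 µA.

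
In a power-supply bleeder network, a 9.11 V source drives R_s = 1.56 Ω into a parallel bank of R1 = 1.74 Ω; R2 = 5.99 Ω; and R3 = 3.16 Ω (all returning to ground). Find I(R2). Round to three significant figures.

Equivalent of the parallel group: R_p = 0.9451 Ω.
V_A by voltage divider: V_A = 9.11 × 0.9451/(1.56 + 0.9451) = 3.437 V.
I(R2) = V_A / R2 = 3.437/5.99 = 0.5738 A.

I ≈ 0.574 A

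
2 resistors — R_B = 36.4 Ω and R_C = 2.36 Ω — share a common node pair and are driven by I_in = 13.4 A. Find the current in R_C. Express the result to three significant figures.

Two-branch current divider: I_k = I_in · R_other/(R_1 + R_2).
I(R_C) = 13.4 × 36.4/(36.4 + 2.36) = 13.4 × 0.9391 = 12.58 A.

I ≈ 12.6 A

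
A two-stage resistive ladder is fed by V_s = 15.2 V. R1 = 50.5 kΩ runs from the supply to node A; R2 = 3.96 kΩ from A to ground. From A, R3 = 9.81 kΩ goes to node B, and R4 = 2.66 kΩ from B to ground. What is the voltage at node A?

The second stage (R3 + R4 = 12.47 kΩ) loads node A in parallel with R2.
Effective lower resistance at A: R2 ‖ 12.47 = 3.006 kΩ.
First divider: V_A = V_s · 3.006/(50.5 + 3.006) = 0.8538 V.

V_A ≈ 0.854 V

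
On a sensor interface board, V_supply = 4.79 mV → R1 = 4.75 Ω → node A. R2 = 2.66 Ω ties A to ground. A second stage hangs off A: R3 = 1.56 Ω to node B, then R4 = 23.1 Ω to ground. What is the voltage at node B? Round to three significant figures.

V_B ≈ 1.51 mV

Looking into the second stage from A: R3 + R4 = 24.66 Ω appears in parallel with R2.
Effective lower resistance at A: R2 ‖ 24.66 = 2.401 Ω.
First divider: V_A = V_supply · 2.401/(4.75 + 2.401) = 1.608 mV.
Then the unloaded second divider: V_B = V_A × R4/(R3+R4) = 1.608 × 0.9367 = 1.507 mV.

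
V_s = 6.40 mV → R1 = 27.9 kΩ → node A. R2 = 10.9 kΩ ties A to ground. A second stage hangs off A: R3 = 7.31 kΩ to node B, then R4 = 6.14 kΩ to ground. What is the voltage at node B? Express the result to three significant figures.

V_B ≈ 0.519 mV

The second stage (R3 + R4 = 13.45 kΩ) loads node A in parallel with R2.
Effective lower resistance at A: R2 ‖ 13.45 = 6.021 kΩ.
V_A = 6.40 × 6.021/(27.9 + 6.021) = 1.136 mV.
Then the unloaded second divider: V_B = V_A × R4/(R3+R4) = 1.136 × 0.4565 = 0.5186 mV.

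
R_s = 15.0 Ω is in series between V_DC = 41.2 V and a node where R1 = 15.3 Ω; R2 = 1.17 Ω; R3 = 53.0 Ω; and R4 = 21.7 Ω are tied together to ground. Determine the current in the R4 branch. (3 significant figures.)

Parallel bank: R_p = 1/(1/15.3 + 1/1.17 + 1/53.0 + 1/21.7) = 1.015 Ω.
V_A = 41.2 × 1.015/16.02 = 2.612 V.
Branch current I = V_A/R4 = 2.612/21.7 = 0.1204 A.
(Check via current divider: I_total = 2.573 A; share G_k/ΣG = 0.04678 → same result.)

I ≈ 0.120 A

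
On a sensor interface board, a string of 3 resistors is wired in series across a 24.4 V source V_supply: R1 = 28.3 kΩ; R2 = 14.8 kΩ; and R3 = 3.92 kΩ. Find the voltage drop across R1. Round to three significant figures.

ΣR = 28.3 + 14.8 + 3.92 = 47.02 kΩ.
V = V_supply · R/ΣR = 24.4 × 0.6019 = 14.69 V.

V ≈ 14.7 V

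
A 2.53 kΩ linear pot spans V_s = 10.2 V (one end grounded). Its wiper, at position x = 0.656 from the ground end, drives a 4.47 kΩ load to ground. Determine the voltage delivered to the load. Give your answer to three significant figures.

V_out ≈ 5.93 V

Split the track: R_lower = x·R_p = 1.660 kΩ, R_upper = (1−x)·R_p = 0.8703 kΩ.
R_L loads the lower segment: effective lower R = 1.210 kΩ.
V_out = 10.2 × 1.210/(0.8703 + 1.210) = 5.933 V.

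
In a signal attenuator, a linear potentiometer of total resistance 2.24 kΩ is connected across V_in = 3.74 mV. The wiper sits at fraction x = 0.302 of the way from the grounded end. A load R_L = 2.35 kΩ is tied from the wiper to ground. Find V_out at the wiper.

V_out ≈ 0.941 mV

Lower segment x·R_p = 0.6765 kΩ; upper segment (1−x)·R_p = 1.564 kΩ.
(x·R_p) ‖ R_L = 0.5253 kΩ.
V_out = 3.74 × 0.5253/(1.564 + 0.5253) = 0.9405 mV.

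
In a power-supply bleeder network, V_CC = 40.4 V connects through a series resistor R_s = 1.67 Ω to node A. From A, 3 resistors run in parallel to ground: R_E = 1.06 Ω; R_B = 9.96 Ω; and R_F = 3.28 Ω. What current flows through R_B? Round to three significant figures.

Combine the parallel branches: R_p = (1/1.06 + 1/9.96 + 1/3.28)⁻¹ = 0.7415 Ω.
Node voltage V_A = V_CC · R_p/(R_s + R_p) = 40.4 × 0.3075 = 12.42 V.
Branch current I = V_A/R_B = 12.42/9.96 = 1.247 A.

I ≈ 1.25 A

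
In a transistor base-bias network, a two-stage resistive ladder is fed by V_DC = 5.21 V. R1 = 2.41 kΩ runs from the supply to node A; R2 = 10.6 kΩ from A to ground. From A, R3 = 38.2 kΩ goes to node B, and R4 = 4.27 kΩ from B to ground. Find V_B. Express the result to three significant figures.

Node A sees R2 in parallel with the series input of stage 2, R3 + R4 = 42.47 kΩ.
R2 ‖ (R3+R4) = 8.483 kΩ.
First divider: V_A = V_DC · 8.483/(2.41 + 8.483) = 4.057 V.
V_B = V_A × 0.1005 = 0.4079 V.

V_B ≈ 0.408 V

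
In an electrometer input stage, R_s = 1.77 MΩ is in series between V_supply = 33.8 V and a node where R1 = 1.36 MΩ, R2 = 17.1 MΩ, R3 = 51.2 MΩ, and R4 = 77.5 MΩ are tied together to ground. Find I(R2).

I ≈ 0.803 µA

Combine the parallel branches: R_p = (1/1.36 + 1/17.1 + 1/51.2 + 1/77.5)⁻¹ = 1.210 MΩ.
Node voltage V_A = V_supply · R_p/(R_s + R_p) = 33.8 × 0.4061 = 13.73 V.
I(R2) = V_A / R2 = 13.73/17.1 = 0.8027 µA.
(Equivalently: I_total = 11.34 µA, then current-divider fraction G_k/ΣG = 0.07078.)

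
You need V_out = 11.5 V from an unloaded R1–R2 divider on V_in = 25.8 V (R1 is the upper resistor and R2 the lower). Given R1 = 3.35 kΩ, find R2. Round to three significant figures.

R2 ≈ 2.69 kΩ

V_out/V_in = R2/(R1+R2) = 0.4457.
So R2 = R1 · V_out/(V_in − V_out) = 3.35 × 11.5/(25.8 − 11.5) = 3.35 × 0.8042 = 2.694 kΩ.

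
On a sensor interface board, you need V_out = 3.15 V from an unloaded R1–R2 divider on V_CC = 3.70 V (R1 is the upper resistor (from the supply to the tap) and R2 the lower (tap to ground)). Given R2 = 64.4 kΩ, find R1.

R1 ≈ 11.2 kΩ

The divider ratio is R2/(R1+R2) = 3.15/3.70 = 0.8514.
So R1 = R2 · (V_CC/V_out − 1) = 64.4 × (3.70/3.15 − 1) = 64.4 × 0.1746 = 11.24 kΩ.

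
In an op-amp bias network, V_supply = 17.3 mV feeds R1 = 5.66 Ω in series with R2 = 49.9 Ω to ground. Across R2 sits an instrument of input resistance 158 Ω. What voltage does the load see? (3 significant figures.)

V_out ≈ 15.1 mV

First combine the lower leg with the load: R2 ‖ R_L = 37.92 Ω.
Then V_out = V_supply · R2'/(R1 + R2') = 17.3 × 37.92/43.58 = 15.05 mV.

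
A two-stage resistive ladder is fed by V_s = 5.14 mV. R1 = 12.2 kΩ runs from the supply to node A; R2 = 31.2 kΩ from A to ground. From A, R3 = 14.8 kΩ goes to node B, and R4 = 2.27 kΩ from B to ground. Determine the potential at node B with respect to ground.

V_B ≈ 0.325 mV

The second stage (R3 + R4 = 17.07 kΩ) loads node A in parallel with R2.
R2 ‖ (R3+R4) = 11.03 kΩ.
V_A = 5.14 × 11.03/(12.2 + 11.03) = 2.441 mV.
Then the unloaded second divider: V_B = V_A × R4/(R3+R4) = 2.441 × 0.1330 = 0.3246 mV.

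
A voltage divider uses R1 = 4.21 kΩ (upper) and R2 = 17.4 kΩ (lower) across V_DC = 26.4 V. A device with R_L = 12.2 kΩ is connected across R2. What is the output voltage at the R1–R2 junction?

V_out ≈ 16.6 V

First combine the lower leg with the load: R2 ‖ R_L = 7.172 kΩ.
Then V_out = V_DC · R2'/(R1 + R2') = 26.4 × 7.172/11.38 = 16.63 V.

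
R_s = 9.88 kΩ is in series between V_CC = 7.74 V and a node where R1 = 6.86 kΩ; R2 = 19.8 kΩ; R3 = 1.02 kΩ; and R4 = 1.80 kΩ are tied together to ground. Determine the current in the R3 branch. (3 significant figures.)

Equivalent of the parallel group: R_p = 0.5773 kΩ.
Node voltage V_A = V_CC · R_p/(R_s + R_p) = 7.74 × 0.05520 = 0.4273 V.
I(R3) = V_A / R3 = 0.4273/1.02 = 0.4189 mA.
(Equivalently: I_total = 0.7402 mA, then current-divider fraction G_k/ΣG = 0.5660.)

I ≈ 0.419 mA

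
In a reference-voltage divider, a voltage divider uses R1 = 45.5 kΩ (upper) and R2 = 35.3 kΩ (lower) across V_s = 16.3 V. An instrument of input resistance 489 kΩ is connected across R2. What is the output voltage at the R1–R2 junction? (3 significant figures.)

First combine the lower leg with the load: R2 ‖ R_L = 32.92 kΩ.
Then V_out = V_s · R2'/(R1 + R2') = 16.3 × 32.92/78.42 = 6.843 V.

V_out ≈ 6.84 V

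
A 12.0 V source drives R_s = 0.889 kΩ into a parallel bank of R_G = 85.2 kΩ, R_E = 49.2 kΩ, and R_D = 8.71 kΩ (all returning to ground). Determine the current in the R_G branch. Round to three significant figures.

Equivalent of the parallel group: R_p = 6.809 kΩ.
Node voltage V_A = V_supply · R_p/(R_s + R_p) = 12.0 × 0.8845 = 10.61 V.
I(R_G) = V_A / R_G = 10.61/85.2 = 0.1246 mA.

I ≈ 0.125 mA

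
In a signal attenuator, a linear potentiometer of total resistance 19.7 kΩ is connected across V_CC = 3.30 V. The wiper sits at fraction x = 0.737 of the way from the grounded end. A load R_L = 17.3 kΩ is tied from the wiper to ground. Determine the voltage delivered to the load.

Split the track: R_lower = x·R_p = 14.52 kΩ, R_upper = (1−x)·R_p = 5.181 kΩ.
Lower segment in parallel with the load: 14.52 ‖ 17.3 = 7.894 kΩ.
Then V_out = V_CC · 7.894/(5.181 + 7.894) = 1.992 V.

V_out ≈ 1.99 V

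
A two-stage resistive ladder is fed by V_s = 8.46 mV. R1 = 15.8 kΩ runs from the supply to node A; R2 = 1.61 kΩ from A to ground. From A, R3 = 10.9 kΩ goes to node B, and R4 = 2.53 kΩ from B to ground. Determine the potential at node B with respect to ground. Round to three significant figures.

V_B ≈ 0.133 mV

Looking into the second stage from A: R3 + R4 = 13.43 kΩ appears in parallel with R2.
R2 ‖ (R3+R4) = 1.438 kΩ.
First divider: V_A = V_s · 1.438/(15.8 + 1.438) = 0.7056 mV.
V_B = V_A × 0.1884 = 0.1329 mV.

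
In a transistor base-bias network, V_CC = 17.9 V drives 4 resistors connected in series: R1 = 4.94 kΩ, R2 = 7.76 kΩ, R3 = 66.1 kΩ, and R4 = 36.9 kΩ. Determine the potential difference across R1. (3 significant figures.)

ΣR = 4.94 + 7.76 + 66.1 + 36.9 = 115.7 kΩ.
V = V_CC · R/ΣR = 17.9 × 0.04270 = 0.7643 V.

V ≈ 0.764 V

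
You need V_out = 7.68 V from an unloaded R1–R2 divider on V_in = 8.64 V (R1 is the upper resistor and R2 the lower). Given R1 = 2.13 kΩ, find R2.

Required fraction k = V_out/V_in = 0.8889.
R2 = R1 · 0.8889/(1 − 0.8889) = 17.04 kΩ.

R2 ≈ 17.0 kΩ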